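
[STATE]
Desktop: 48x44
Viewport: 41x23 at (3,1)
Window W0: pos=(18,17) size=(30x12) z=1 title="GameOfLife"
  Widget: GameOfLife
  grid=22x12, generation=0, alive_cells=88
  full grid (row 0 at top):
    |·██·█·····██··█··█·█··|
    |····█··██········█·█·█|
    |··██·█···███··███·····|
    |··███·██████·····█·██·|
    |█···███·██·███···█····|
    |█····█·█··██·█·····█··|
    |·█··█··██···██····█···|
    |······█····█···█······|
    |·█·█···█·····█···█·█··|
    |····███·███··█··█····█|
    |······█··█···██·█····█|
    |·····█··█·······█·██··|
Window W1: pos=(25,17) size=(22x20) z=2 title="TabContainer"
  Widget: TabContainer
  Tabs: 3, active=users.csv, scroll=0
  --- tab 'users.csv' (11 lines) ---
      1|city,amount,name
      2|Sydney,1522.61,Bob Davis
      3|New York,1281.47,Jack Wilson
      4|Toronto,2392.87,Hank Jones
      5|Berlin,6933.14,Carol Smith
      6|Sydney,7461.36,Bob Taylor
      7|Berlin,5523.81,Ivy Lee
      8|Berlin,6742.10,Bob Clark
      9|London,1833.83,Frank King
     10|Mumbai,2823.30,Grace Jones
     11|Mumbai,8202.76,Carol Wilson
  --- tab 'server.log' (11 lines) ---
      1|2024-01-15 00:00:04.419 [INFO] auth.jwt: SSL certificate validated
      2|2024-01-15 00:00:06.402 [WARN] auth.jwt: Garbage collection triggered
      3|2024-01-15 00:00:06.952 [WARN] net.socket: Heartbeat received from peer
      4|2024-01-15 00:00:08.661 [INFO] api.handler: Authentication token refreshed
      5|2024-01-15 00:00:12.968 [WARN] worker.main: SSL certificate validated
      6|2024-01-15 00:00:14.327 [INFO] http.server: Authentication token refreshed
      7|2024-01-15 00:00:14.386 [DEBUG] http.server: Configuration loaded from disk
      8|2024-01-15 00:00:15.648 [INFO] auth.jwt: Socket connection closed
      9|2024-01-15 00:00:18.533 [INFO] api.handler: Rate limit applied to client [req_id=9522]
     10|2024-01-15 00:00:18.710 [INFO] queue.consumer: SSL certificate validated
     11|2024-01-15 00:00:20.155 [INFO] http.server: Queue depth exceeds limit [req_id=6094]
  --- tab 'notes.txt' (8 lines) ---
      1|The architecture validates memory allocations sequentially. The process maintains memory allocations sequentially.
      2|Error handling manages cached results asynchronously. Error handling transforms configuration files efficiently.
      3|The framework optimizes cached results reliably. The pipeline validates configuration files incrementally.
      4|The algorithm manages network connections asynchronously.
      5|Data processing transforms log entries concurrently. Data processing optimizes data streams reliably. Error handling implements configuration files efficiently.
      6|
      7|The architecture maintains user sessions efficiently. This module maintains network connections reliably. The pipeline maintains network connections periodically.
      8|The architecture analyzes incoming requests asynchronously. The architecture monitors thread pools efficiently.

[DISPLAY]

                                         
                                         
                                         
                                         
                                         
                                         
                                         
                                         
                                         
                                         
                                         
                                         
                                         
                                         
                                         
                                         
               ┏━━━━━━┏━━━━━━━━━━━━━━━━━━
               ┃ GameO┃ TabContainer     
               ┠──────┠──────────────────
               ┃Gen: 0┃[users.csv]│ serve
               ┃··██·█┃──────────────────
               ┃··███·┃city,amount,name  
               ┃█···██┃Sydney,1522.61,Bob


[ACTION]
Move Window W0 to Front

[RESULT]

                                         
                                         
                                         
                                         
                                         
                                         
                                         
                                         
                                         
                                         
                                         
                                         
                                         
                                         
                                         
                                         
               ┏━━━━━━━━━━━━━━━━━━━━━━━━━
               ┃ GameOfLife              
               ┠─────────────────────────
               ┃Gen: 0                   
               ┃··██·█···███··███·····   
               ┃··███·██████·····█·██·   
               ┃█···███·██·███···█····   


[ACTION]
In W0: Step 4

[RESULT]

                                         
                                         
                                         
                                         
                                         
                                         
                                         
                                         
                                         
                                         
                                         
                                         
                                         
                                         
                                         
                                         
               ┏━━━━━━━━━━━━━━━━━━━━━━━━━
               ┃ GameOfLife              
               ┠─────────────────────────
               ┃Gen: 4                   
               ┃·███········██········   
               ┃·███·······█······███·   
               ┃█·██········█··██·█·█·   


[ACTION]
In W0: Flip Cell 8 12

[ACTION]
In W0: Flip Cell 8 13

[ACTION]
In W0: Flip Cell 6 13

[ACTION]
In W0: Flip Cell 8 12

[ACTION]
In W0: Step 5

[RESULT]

                                         
                                         
                                         
                                         
                                         
                                         
                                         
                                         
                                         
                                         
                                         
                                         
                                         
                                         
                                         
                                         
               ┏━━━━━━━━━━━━━━━━━━━━━━━━━
               ┃ GameOfLife              
               ┠─────────────────────────
               ┃Gen: 9                   
               ┃███········██···██···█   
               ┃··········█·█·····██··   
               ┃·········█········█··█   


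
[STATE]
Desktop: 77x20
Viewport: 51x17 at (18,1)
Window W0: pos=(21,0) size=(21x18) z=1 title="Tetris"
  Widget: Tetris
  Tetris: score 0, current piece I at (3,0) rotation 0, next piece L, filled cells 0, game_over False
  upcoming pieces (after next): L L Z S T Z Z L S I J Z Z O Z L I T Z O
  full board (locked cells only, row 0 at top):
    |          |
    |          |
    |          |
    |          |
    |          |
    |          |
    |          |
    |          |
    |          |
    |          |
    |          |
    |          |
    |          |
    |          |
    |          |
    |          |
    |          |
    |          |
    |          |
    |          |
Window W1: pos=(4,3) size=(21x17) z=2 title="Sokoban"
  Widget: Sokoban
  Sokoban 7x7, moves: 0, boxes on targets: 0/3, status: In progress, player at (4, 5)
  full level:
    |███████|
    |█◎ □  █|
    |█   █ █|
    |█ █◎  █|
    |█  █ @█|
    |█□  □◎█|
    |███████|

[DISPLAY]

   ┃ Tetris            ┃                           
   ┠───────────────────┨                           
━━━━━━┓       │Next:   ┃                           
      ┃       │  ▒     ┃                           
──────┨       │▒▒▒     ┃                           
      ┃       │        ┃                           
      ┃       │        ┃                           
      ┃       │        ┃                           
      ┃       │Score:  ┃                           
      ┃       │0       ┃                           
      ┃       │        ┃                           
      ┃       │        ┃                           
      ┃       │        ┃                           
      ┃       │        ┃                           
      ┃       │        ┃                           
      ┃       │        ┃                           
      ┃━━━━━━━━━━━━━━━━┛                           


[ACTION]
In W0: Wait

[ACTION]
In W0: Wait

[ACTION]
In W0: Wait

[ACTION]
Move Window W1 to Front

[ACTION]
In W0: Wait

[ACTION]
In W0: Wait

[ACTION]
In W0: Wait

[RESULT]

   ┃ Tetris            ┃                           
   ┠───────────────────┨                           
━━━━━━┓████   │Next:   ┃                           
      ┃       │  ▒     ┃                           
──────┨       │▒▒▒     ┃                           
      ┃       │        ┃                           
      ┃       │        ┃                           
      ┃       │        ┃                           
      ┃       │Score:  ┃                           
      ┃       │0       ┃                           
      ┃       │        ┃                           
      ┃       │        ┃                           
      ┃       │        ┃                           
      ┃       │        ┃                           
      ┃       │        ┃                           
      ┃       │        ┃                           
      ┃━━━━━━━━━━━━━━━━┛                           


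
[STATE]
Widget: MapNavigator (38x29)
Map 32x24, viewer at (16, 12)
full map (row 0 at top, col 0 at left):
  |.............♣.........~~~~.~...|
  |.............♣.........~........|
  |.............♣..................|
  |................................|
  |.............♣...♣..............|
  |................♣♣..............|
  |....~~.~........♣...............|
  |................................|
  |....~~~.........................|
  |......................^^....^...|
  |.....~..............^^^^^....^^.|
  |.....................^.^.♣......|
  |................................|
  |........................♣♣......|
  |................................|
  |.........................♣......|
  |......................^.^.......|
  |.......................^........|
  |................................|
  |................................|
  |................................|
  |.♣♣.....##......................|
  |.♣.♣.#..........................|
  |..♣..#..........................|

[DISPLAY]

                                      
                                      
   .............♣.........~~~~.~...   
   .............♣.........~........   
   .............♣..................   
   ................................   
   .............♣...♣..............   
   ................♣♣..............   
   ....~~.~........♣...............   
   ................................   
   ....~~~.........................   
   ......................^^....^...   
   .....~..............^^^^^....^^.   
   .....................^.^.♣......   
   ................@...............   
   ........................♣♣......   
   ................................   
   .........................♣......   
   ......................^.^.......   
   .......................^........   
   ................................   
   ................................   
   ................................   
   .♣♣.....##......................   
   .♣.♣.#..........................   
   ..♣..#..........................   
                                      
                                      
                                      


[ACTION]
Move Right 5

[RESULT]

                                      
                                      
...........♣.........~~~~.~...        
...........♣.........~........        
...........♣..................        
..............................        
...........♣...♣..............        
..............♣♣..............        
..~~.~........♣...............        
..............................        
..~~~.........................        
....................^^....^...        
...~..............^^^^^....^^.        
...................^.^.♣......        
...................@..........        
......................♣♣......        
..............................        
.......................♣......        
....................^.^.......        
.....................^........        
..............................        
..............................        
..............................        
♣.....##......................        
.♣.#..........................        
♣..#..........................        
                                      
                                      
                                      


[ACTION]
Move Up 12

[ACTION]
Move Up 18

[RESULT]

                                      
                                      
                                      
                                      
                                      
                                      
                                      
                                      
                                      
                                      
                                      
                                      
                                      
                                      
...........♣.......@.~~~~.~...        
...........♣.........~........        
...........♣..................        
..............................        
...........♣...♣..............        
..............♣♣..............        
..~~.~........♣...............        
..............................        
..~~~.........................        
....................^^....^...        
...~..............^^^^^....^^.        
...................^.^.♣......        
..............................        
......................♣♣......        
..............................        


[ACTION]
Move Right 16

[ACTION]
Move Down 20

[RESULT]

....♣...............                  
....................                  
....................                  
..........^^....^...                  
........^^^^^....^^.                  
.........^.^.♣......                  
....................                  
............♣♣......                  
....................                  
.............♣......                  
..........^.^.......                  
...........^........                  
....................                  
....................                  
...................@                  
....................                  
....................                  
....................                  
                                      
                                      
                                      
                                      
                                      
                                      
                                      
                                      
                                      
                                      
                                      


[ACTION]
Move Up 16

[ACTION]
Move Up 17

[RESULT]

                                      
                                      
                                      
                                      
                                      
                                      
                                      
                                      
                                      
                                      
                                      
                                      
                                      
                                      
.♣.........~~~~.~..@                  
.♣.........~........                  
.♣..................                  
....................                  
.♣...♣..............                  
....♣♣..............                  
....♣...............                  
....................                  
....................                  
..........^^....^...                  
........^^^^^....^^.                  
.........^.^.♣......                  
....................                  
............♣♣......                  
....................                  


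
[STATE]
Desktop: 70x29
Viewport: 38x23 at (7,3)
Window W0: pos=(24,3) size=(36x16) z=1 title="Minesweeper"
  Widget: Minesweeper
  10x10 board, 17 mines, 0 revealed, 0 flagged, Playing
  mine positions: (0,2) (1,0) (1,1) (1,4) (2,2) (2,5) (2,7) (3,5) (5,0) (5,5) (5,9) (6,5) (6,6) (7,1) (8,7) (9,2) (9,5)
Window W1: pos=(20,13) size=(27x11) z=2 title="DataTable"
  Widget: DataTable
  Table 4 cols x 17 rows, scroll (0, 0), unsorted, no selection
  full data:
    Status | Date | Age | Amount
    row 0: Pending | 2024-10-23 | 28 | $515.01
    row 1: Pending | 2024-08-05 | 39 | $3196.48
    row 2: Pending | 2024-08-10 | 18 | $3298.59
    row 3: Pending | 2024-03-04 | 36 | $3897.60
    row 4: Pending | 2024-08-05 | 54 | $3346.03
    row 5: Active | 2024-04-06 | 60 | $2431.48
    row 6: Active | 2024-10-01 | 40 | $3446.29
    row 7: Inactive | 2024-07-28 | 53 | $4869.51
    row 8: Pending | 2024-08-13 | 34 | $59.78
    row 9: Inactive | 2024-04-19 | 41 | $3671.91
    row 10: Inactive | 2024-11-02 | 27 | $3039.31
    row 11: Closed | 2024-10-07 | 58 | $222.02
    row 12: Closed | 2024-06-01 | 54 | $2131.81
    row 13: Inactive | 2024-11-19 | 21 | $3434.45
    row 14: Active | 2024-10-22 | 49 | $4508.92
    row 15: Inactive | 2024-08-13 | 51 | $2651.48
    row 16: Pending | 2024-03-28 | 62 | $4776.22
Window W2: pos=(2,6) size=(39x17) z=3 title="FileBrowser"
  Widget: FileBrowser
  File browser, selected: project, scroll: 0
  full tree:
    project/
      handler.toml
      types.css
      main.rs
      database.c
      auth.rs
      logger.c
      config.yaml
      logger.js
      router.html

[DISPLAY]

                 ┏━━━━━━━━━━━━━━━━━━━━
                 ┃ Minesweeper        
                 ┠────────────────────
━━━━━━━━━━━━━━━━━━━━━━━━━━━━━━━━━┓    
eBrowser                         ┃    
─────────────────────────────────┨    
] project/                       ┃    
handler.toml                     ┃    
types.css                        ┃    
main.rs                          ┃    
database.c                       ┃━━━━
auth.rs                          ┃    
logger.c                         ┃────
config.yaml                      ┃Age│
logger.js                        ┃───┼
router.html                      ┃28 │
                                 ┃39 │
                                 ┃18 │
                                 ┃36 │
━━━━━━━━━━━━━━━━━━━━━━━━━━━━━━━━━┛54 │
             ┗━━━━━━━━━━━━━━━━━━━━━━━━
                                      
                                      


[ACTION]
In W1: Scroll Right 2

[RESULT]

                 ┏━━━━━━━━━━━━━━━━━━━━
                 ┃ Minesweeper        
                 ┠────────────────────
━━━━━━━━━━━━━━━━━━━━━━━━━━━━━━━━━┓    
eBrowser                         ┃    
─────────────────────────────────┨    
] project/                       ┃    
handler.toml                     ┃    
types.css                        ┃    
main.rs                          ┃    
database.c                       ┃━━━━
auth.rs                          ┃    
logger.c                         ┃────
config.yaml                      ┃e│Am
logger.js                        ┃─┼──
router.html                      ┃ │$5
                                 ┃ │$3
                                 ┃ │$3
                                 ┃ │$3
━━━━━━━━━━━━━━━━━━━━━━━━━━━━━━━━━┛ │$3
             ┗━━━━━━━━━━━━━━━━━━━━━━━━
                                      
                                      


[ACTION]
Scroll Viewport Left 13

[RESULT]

                        ┏━━━━━━━━━━━━━
                        ┃ Minesweeper 
                        ┠─────────────
  ┏━━━━━━━━━━━━━━━━━━━━━━━━━━━━━━━━━━━
  ┃ FileBrowser                       
  ┠───────────────────────────────────
  ┃> [-] project/                     
  ┃    handler.toml                   
  ┃    types.css                      
  ┃    main.rs                        
  ┃    database.c                     
  ┃    auth.rs                        
  ┃    logger.c                       
  ┃    config.yaml                    
  ┃    logger.js                      
  ┃    router.html                    
  ┃                                   
  ┃                                   
  ┃                                   
  ┗━━━━━━━━━━━━━━━━━━━━━━━━━━━━━━━━━━━
                    ┗━━━━━━━━━━━━━━━━━
                                      
                                      


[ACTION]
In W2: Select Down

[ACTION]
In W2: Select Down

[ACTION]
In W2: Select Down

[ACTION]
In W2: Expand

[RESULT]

                        ┏━━━━━━━━━━━━━
                        ┃ Minesweeper 
                        ┠─────────────
  ┏━━━━━━━━━━━━━━━━━━━━━━━━━━━━━━━━━━━
  ┃ FileBrowser                       
  ┠───────────────────────────────────
  ┃  [-] project/                     
  ┃    handler.toml                   
  ┃    types.css                      
  ┃  > main.rs                        
  ┃    database.c                     
  ┃    auth.rs                        
  ┃    logger.c                       
  ┃    config.yaml                    
  ┃    logger.js                      
  ┃    router.html                    
  ┃                                   
  ┃                                   
  ┃                                   
  ┗━━━━━━━━━━━━━━━━━━━━━━━━━━━━━━━━━━━
                    ┗━━━━━━━━━━━━━━━━━
                                      
                                      


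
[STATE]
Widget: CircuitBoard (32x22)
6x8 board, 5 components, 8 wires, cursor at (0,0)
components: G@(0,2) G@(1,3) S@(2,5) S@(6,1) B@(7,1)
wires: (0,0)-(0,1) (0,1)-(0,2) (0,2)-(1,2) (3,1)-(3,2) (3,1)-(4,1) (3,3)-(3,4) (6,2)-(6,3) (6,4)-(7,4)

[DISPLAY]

   0 1 2 3 4 5                  
0  [.]─ · ─ G                   
            │                   
1           ·   G               
                                
2                       S       
                                
3       · ─ ·   · ─ ·           
        │                       
4       ·                       
                                
5                               
                                
6       S   · ─ ·   ·           
                    │           
7       B           ·           
Cursor: (0,0)                   
                                
                                
                                
                                
                                


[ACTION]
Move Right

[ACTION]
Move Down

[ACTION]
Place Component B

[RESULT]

   0 1 2 3 4 5                  
0   · ─ · ─ G                   
            │                   
1      [B]  ·   G               
                                
2                       S       
                                
3       · ─ ·   · ─ ·           
        │                       
4       ·                       
                                
5                               
                                
6       S   · ─ ·   ·           
                    │           
7       B           ·           
Cursor: (1,1)                   
                                
                                
                                
                                
                                


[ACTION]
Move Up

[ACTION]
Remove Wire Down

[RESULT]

   0 1 2 3 4 5                  
0   · ─[.]─ G                   
            │                   
1       B   ·   G               
                                
2                       S       
                                
3       · ─ ·   · ─ ·           
        │                       
4       ·                       
                                
5                               
                                
6       S   · ─ ·   ·           
                    │           
7       B           ·           
Cursor: (0,1)                   
                                
                                
                                
                                
                                


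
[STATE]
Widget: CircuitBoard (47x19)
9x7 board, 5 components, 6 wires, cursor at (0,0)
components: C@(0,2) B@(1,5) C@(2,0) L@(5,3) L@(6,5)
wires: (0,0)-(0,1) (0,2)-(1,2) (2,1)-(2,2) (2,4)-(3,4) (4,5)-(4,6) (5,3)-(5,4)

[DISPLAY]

   0 1 2 3 4 5 6 7 8                           
0  [.]─ ·   C                                  
            │                                  
1           ·           B                      
                                               
2   C   · ─ ·       ·                          
                    │                          
3                   ·                          
                                               
4                       · ─ ·                  
                                               
5               L ─ ·                          
                                               
6                       L                      
Cursor: (0,0)                                  
                                               
                                               
                                               
                                               


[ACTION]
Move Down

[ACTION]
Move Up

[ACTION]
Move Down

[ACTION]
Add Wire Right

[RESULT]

   0 1 2 3 4 5 6 7 8                           
0   · ─ ·   C                                  
            │                                  
1  [.]─ ·   ·           B                      
                                               
2   C   · ─ ·       ·                          
                    │                          
3                   ·                          
                                               
4                       · ─ ·                  
                                               
5               L ─ ·                          
                                               
6                       L                      
Cursor: (1,0)                                  
                                               
                                               
                                               
                                               


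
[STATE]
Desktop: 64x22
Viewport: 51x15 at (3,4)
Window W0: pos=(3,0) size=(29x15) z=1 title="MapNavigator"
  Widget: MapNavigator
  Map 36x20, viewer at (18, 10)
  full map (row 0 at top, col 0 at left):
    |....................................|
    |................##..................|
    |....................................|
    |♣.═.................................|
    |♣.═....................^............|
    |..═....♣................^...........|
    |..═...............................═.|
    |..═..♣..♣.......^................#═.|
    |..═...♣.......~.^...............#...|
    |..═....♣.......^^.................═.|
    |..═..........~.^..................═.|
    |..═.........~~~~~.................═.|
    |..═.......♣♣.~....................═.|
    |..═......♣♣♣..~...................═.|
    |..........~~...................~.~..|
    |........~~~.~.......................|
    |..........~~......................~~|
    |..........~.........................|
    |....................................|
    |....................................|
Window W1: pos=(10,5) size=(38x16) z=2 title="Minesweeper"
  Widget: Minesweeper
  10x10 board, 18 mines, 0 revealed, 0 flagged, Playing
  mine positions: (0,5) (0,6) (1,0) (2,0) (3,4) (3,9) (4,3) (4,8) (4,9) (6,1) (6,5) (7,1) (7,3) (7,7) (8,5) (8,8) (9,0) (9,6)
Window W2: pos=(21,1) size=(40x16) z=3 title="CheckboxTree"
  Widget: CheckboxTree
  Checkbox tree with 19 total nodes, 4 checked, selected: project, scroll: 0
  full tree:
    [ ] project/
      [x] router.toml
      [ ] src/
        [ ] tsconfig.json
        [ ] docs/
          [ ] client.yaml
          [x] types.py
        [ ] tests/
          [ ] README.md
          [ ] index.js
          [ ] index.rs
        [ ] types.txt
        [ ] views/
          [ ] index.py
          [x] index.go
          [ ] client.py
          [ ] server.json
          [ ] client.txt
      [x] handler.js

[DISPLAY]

┃.................┃>[-] project/                   
┃♣..♣..┏━━━━━━━━━━┃   [x] router.toml              
┃.♣....┃ Minesweep┃   [-] src/                     
┃..♣...┠──────────┃     [ ] tsconfig.json          
┃......┃■■■■■■■■■■┃     [-] docs/                  
┃......┃■■■■■■■■■■┃       [ ] client.yaml          
┃.....♣┃■■■■■■■■■■┃       [x] types.py             
┃....♣♣┃■■■■■■■■■■┃     [ ] tests/                 
┃.....~┃■■■■■■■■■■┃       [ ] README.md            
┃...~~~┃■■■■■■■■■■┃       [ ] index.js             
┗━━━━━━┃■■■■■■■■■■┃       [ ] index.rs             
       ┃■■■■■■■■■■┃     [ ] types.txt              
       ┃■■■■■■■■■■┗━━━━━━━━━━━━━━━━━━━━━━━━━━━━━━━━
       ┃■■■■■■■■■■                          ┃      
       ┃                                    ┃      


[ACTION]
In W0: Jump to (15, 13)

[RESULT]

┃═....♣.......^^..┃>[-] project/                   
┃═.....┏━━━━━━━━━━┃   [x] router.toml              
┃═.....┃ Minesweep┃   [-] src/                     
┃═.....┠──────────┃     [ ] tsconfig.json          
┃═.....┃■■■■■■■■■■┃     [-] docs/                  
┃......┃■■■■■■■■■■┃       [ ] client.yaml          
┃......┃■■■■■■■■■■┃       [x] types.py             
┃......┃■■■■■■■■■■┃     [ ] tests/                 
┃......┃■■■■■■■■■■┃       [ ] README.md            
┃......┃■■■■■■■■■■┃       [ ] index.js             
┗━━━━━━┃■■■■■■■■■■┃       [ ] index.rs             
       ┃■■■■■■■■■■┃     [ ] types.txt              
       ┃■■■■■■■■■■┗━━━━━━━━━━━━━━━━━━━━━━━━━━━━━━━━
       ┃■■■■■■■■■■                          ┃      
       ┃                                    ┃      


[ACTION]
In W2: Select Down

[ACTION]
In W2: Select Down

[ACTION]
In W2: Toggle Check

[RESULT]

┃═....♣.......^^..┃ [x] project/                   
┃═.....┏━━━━━━━━━━┃   [x] router.toml              
┃═.....┃ Minesweep┃>  [x] src/                     
┃═.....┠──────────┃     [x] tsconfig.json          
┃═.....┃■■■■■■■■■■┃     [x] docs/                  
┃......┃■■■■■■■■■■┃       [x] client.yaml          
┃......┃■■■■■■■■■■┃       [x] types.py             
┃......┃■■■■■■■■■■┃     [x] tests/                 
┃......┃■■■■■■■■■■┃       [x] README.md            
┃......┃■■■■■■■■■■┃       [x] index.js             
┗━━━━━━┃■■■■■■■■■■┃       [x] index.rs             
       ┃■■■■■■■■■■┃     [x] types.txt              
       ┃■■■■■■■■■■┗━━━━━━━━━━━━━━━━━━━━━━━━━━━━━━━━
       ┃■■■■■■■■■■                          ┃      
       ┃                                    ┃      


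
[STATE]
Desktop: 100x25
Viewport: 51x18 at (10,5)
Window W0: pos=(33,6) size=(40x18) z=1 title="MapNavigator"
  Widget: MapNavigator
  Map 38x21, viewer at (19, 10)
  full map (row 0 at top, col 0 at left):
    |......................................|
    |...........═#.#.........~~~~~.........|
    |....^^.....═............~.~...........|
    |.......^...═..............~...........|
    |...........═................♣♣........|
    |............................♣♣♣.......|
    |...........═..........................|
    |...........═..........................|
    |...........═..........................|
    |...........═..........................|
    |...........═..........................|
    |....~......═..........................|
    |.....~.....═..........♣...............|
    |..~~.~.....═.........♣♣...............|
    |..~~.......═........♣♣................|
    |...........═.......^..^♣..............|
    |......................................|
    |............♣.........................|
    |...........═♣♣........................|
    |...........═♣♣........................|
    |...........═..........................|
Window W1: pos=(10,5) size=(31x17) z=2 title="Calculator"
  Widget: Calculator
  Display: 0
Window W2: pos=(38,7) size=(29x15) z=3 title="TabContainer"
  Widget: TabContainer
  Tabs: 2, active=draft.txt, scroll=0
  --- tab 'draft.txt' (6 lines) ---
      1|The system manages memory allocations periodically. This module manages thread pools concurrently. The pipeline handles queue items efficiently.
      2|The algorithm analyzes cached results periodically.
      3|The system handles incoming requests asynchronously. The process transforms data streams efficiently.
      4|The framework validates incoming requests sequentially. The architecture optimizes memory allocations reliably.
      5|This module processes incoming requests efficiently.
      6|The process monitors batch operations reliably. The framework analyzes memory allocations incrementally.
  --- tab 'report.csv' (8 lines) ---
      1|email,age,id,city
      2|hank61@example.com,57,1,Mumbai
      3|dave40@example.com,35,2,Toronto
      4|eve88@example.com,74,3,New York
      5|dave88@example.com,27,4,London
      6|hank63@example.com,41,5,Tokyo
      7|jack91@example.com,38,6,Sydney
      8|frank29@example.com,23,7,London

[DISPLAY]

┏━━━━━━━━━━━━━━━━━━━━━━━━━━━━━┓                    
┃ Calculator                  ┃━━━━━━━━━━━━━━━━━━━━
┠───────────────────────────┏━━━━━━━━━━━━━━━━━━━━━━
┃                           ┃ TabContainer         
┃┌───┬───┬───┬───┐          ┠──────────────────────
┃│ 7 │ 8 │ 9 │ ÷ │          ┃[draft.txt]│ report.cs
┃├───┼───┼───┼───┤          ┃──────────────────────
┃│ 4 │ 5 │ 6 │ × │          ┃The system manages mem
┃├───┼───┼───┼───┤          ┃The algorithm analyzes
┃│ 1 │ 2 │ 3 │ - │          ┃The system handles inc
┃├───┼───┼───┼───┤          ┃The framework validate
┃│ 0 │ . │ = │ + │          ┃This module processes 
┃├───┼───┼───┼───┤          ┃The process monitors b
┃│ C │ MC│ MR│ M+│          ┃                      
┃└───┴───┴───┴───┘          ┃                      
┃                           ┃                      
┗━━━━━━━━━━━━━━━━━━━━━━━━━━━┗━━━━━━━━━━━━━━━━━━━━━━
                       ┃...........................


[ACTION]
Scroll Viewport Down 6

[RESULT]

┠───────────────────────────┏━━━━━━━━━━━━━━━━━━━━━━
┃                           ┃ TabContainer         
┃┌───┬───┬───┬───┐          ┠──────────────────────
┃│ 7 │ 8 │ 9 │ ÷ │          ┃[draft.txt]│ report.cs
┃├───┼───┼───┼───┤          ┃──────────────────────
┃│ 4 │ 5 │ 6 │ × │          ┃The system manages mem
┃├───┼───┼───┼───┤          ┃The algorithm analyzes
┃│ 1 │ 2 │ 3 │ - │          ┃The system handles inc
┃├───┼───┼───┼───┤          ┃The framework validate
┃│ 0 │ . │ = │ + │          ┃This module processes 
┃├───┼───┼───┼───┤          ┃The process monitors b
┃│ C │ MC│ MR│ M+│          ┃                      
┃└───┴───┴───┴───┘          ┃                      
┃                           ┃                      
┗━━━━━━━━━━━━━━━━━━━━━━━━━━━┗━━━━━━━━━━━━━━━━━━━━━━
                       ┃...........................
                       ┗━━━━━━━━━━━━━━━━━━━━━━━━━━━
                                                   


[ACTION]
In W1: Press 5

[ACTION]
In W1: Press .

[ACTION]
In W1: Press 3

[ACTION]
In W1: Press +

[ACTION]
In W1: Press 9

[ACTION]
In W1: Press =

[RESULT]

┠───────────────────────────┏━━━━━━━━━━━━━━━━━━━━━━
┃                         14┃ TabContainer         
┃┌───┬───┬───┬───┐          ┠──────────────────────
┃│ 7 │ 8 │ 9 │ ÷ │          ┃[draft.txt]│ report.cs
┃├───┼───┼───┼───┤          ┃──────────────────────
┃│ 4 │ 5 │ 6 │ × │          ┃The system manages mem
┃├───┼───┼───┼───┤          ┃The algorithm analyzes
┃│ 1 │ 2 │ 3 │ - │          ┃The system handles inc
┃├───┼───┼───┼───┤          ┃The framework validate
┃│ 0 │ . │ = │ + │          ┃This module processes 
┃├───┼───┼───┼───┤          ┃The process monitors b
┃│ C │ MC│ MR│ M+│          ┃                      
┃└───┴───┴───┴───┘          ┃                      
┃                           ┃                      
┗━━━━━━━━━━━━━━━━━━━━━━━━━━━┗━━━━━━━━━━━━━━━━━━━━━━
                       ┃...........................
                       ┗━━━━━━━━━━━━━━━━━━━━━━━━━━━
                                                   
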